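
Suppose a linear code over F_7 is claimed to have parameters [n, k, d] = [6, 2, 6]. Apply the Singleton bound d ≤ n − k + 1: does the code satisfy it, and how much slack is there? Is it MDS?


Singleton RHS = n − k + 1 = 5, slack = -1, bound violated (no such code; not MDS).

Singleton bound: d ≤ n − k + 1.
Here n = 6, k = 2, so n − k + 1 = 5.
Given d = 6, check d ≤ 5: NO.
Slack = (n − k + 1) − d = -1.
The slack is negative: d = 6 exceeds n − k + 1 = 5 by 1, so the Singleton bound is violated and no linear [6, 2, 6]_7 code can exist. In particular it is not MDS (MDS requires d = n − k + 1 exactly).
Description: the claimed parameters are [6, 2, 6]_7; such a code would be impossible (violates the Singleton bound).


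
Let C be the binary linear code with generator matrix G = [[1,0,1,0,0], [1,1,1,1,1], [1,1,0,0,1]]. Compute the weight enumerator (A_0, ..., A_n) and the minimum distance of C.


Weight distribution: A_0 = 1, A_2 = 3, A_3 = 3, A_5 = 1. Minimum distance d = 2.

Enumerate all 2^3 = 8 messages m ∈ F_2^3.
For each, compute codeword c = mG in F_2^5, then tally its weight.
  m = 000 → c = 00000, weight = 0.
  m = 100 → c = 10100, weight = 2.
  m = 010 → c = 11111, weight = 5.
  m = 110 → c = 01011, weight = 3.
  m = 001 → c = 11001, weight = 3.
  m = 101 → c = 01101, weight = 3.
  m = 011 → c = 00110, weight = 2.
  m = 111 → c = 10010, weight = 2.
Tally weights:
  weight 0: 1 codewords.
  weight 2: 3 codewords.
  weight 3: 3 codewords.
  weight 5: 1 codewords.
Minimum distance d = smallest w > 0 with A_w > 0 = 2.
Sanity: Σ A_w = 8 = 2^3 = 8 ✓.


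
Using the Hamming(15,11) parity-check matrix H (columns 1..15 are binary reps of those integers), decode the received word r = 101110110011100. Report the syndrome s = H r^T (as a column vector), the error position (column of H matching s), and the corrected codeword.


s = (0, 1, 1, 0)^T, error position = 6, corrected codeword c = 101111110011100

Compute s = H r^T mod 2 one row at a time:
  s_1 = 1 + 0 + 0 + 1 + 1 + 1 + 0 + 0 = 4 ≡ 0 (mod 2).
  s_2 = 1 + 1 + 0 + 1 + 1 + 1 + 0 + 0 = 5 ≡ 1 (mod 2).
  s_3 = 0 + 1 + 0 + 1 + 0 + 1 + 0 + 0 = 3 ≡ 1 (mod 2).
  s_4 = 1 + 1 + 1 + 1 + 0 + 1 + 1 + 0 = 6 ≡ 0 (mod 2).
s = (0, 1, 1, 0)^T — this equals column 6 of H (binary 0110), so error is at position 6.
Correct: flip bit 6 of r = 101110110011100 to get c = 101111110011100.


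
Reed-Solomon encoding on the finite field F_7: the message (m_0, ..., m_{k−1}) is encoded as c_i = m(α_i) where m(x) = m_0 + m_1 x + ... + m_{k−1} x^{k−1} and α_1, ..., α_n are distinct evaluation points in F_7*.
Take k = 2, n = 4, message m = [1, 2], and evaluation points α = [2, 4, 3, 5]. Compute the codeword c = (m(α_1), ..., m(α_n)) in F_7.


c = [5, 2, 0, 4]

Message polynomial: m(x) = 1 + 2·x (mod 7).
For each evaluation point α_i, compute m(α_i) mod 7:
  α_1 = 2: Horner steps 2 → 5, so m(2) = 5.
  α_2 = 4: Horner steps 2 → 2, so m(4) = 2.
  α_3 = 3: Horner steps 2 → 0, so m(3) = 0.
  α_4 = 5: Horner steps 2 → 4, so m(5) = 4.
Codeword c = [5, 2, 0, 4] ∈ F_7^4.


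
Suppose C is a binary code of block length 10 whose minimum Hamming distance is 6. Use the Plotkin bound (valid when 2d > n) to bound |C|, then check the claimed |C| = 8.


Plotkin bound M ≤ 6; given |C| = 8 > bound (violated).

Check applicability: 2d = 12, n = 10.
2d − n = 2 > 0, so Plotkin applies.
Compute d/(2d−n) = 6/2 ≈ 3.0000.
⌊d/(2d−n)⌋ = 3.
Plotkin bound: M ≤ 2·3 = 6.
Given |C| = 8, check: VIOLATED.
This |C| is above the Plotkin bound, so no binary code with n = 10, d = 6 and 8 codewords exists.


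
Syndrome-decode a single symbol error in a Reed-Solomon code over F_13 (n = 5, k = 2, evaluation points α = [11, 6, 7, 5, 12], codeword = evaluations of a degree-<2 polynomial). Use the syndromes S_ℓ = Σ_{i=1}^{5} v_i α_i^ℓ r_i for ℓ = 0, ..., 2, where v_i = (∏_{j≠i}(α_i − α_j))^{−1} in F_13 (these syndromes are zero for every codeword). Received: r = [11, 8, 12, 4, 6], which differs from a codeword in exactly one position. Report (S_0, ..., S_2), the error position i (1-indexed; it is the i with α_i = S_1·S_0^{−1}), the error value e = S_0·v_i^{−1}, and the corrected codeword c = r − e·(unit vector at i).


S = (10, 6, 1), error at position 1, error magnitude e = 9, c = [2, 8, 12, 4, 6].

Step 1: column multipliers v_i = (∏_{j≠i}(α_i − α_j))^{−1} mod 13.
  i = 1 (α = 11): (11−6)(11−7)(11−5)(11−12) = 5·4·6·(−1) = −120 ≡ 10, so v_1 = 10^{−1} = 4 (mod 13).
  i = 2 (α = 6): (6−11)(6−7)(6−5)(6−12) = (−5)·(−1)·1·(−6) = −30 ≡ 9, so v_2 = 9^{−1} = 3 (mod 13).
  i = 3 (α = 7): (7−11)(7−6)(7−5)(7−12) = (−4)·1·2·(−5) = 40 ≡ 1, so v_3 = 1^{−1} = 1 (mod 13).
  i = 4 (α = 5): (5−11)(5−6)(5−7)(5−12) = (−6)·(−1)·(−2)·(−7) = 84 ≡ 6, so v_4 = 6^{−1} = 11 (mod 13).
  i = 5 (α = 12): (12−11)(12−6)(12−7)(12−5) = 1·6·5·7 = 210 ≡ 2, so v_5 = 2^{−1} = 7 (mod 13).
  v = [4, 3, 1, 11, 7].
Step 2: syndromes of r = [11, 8, 12, 4, 6] (all sums mod 13).
  S_0 = Σ v_i r_i = 4·11 + 3·8 + 1·12 + 11·4 + 7·6 = 166 ≡ 10.
  S_1 = Σ v_i α_i r_i = 4·11·11 + 3·6·8 + 1·7·12 + 11·5·4 + 7·12·6 = 1436 ≡ 6.
  α_i^2 mod 13 = [4, 10, 10, 12, 1].
  S_2 = Σ v_i α_i^2 r_i = 4·4·11 + 3·10·8 + 1·10·12 + 11·12·4 + 7·1·6 = 1106 ≡ 1.
  S = (10, 6, 1) ≠ 0, so r is not a codeword (an error is present).
Step 3: locate the error. For a single error e at position i, S_ℓ = v_i·e·α_i^ℓ, so α_err = S_1/S_0.
  S_0^{−1} = 10^{−1} = 4 (mod 13), so α_err = 6·4 = 24 ≡ 11 = α_1. Error position i = 1.
  Consistency check: S_2/S_1 = 1·11 = 11 ≡ 11 = α_err ✓ (single-error assumption holds).
Step 4: error magnitude e = S_0/v_1 = S_0·∏_{j≠1}(α_1 − α_j) = 10·10 = 100 ≡ 9 (mod 13).
Step 5: correct position 1: c_1 = r_1 − e = 11 − 9 ≡ 2 (mod 13). Hence c = [2, 8, 12, 4, 6].
  Check: interpolating c through the α_i gives m(x) = 10 + 4·x (degree < 2) with m(α_i) = c_i for every i, so c is indeed a codeword.


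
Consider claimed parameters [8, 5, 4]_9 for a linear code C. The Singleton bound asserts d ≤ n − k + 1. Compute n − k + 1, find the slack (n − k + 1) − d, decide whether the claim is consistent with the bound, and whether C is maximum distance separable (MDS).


Singleton RHS = n − k + 1 = 4, slack = 0, bound satisfied, MDS.

Singleton bound: d ≤ n − k + 1.
Here n = 8, k = 5, so n − k + 1 = 4.
Given d = 4, check d ≤ 4: YES.
Slack = (n − k + 1) − d = 0.
The code is MDS (slack = 0).
Description: the claimed parameters are [8, 5, 4]_9; such a code would be MDS (meets Singleton bound).


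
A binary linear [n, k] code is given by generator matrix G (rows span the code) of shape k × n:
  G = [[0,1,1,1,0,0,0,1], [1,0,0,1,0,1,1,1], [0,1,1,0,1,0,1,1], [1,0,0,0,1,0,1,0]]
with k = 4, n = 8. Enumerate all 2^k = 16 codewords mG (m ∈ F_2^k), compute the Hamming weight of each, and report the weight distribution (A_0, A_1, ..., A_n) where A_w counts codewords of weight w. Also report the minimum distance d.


Weight distribution: A_0 = 1, A_2 = 1, A_3 = 3, A_4 = 5, A_5 = 4, A_6 = 1, A_7 = 1. Minimum distance d = 2.

Enumerate all 2^4 = 16 messages m ∈ F_2^4.
For each, compute codeword c = mG in F_2^8, then tally its weight.
  m = 0000 → c = 00000000, weight = 0.
  m = 1000 → c = 01110001, weight = 4.
  m = 0100 → c = 10010111, weight = 5.
  m = 1100 → c = 11100110, weight = 5.
  m = 0010 → c = 01101011, weight = 5.
  m = 1010 → c = 00011010, weight = 3.
  m = 0110 → c = 11111100, weight = 6.
  m = 1110 → c = 10001101, weight = 4.
  m = 0001 → c = 10001010, weight = 3.
  m = 1001 → c = 11111011, weight = 7.
  m = 0101 → c = 00011101, weight = 4.
  m = 1101 → c = 01101100, weight = 4.
  m = 0011 → c = 11100001, weight = 4.
  m = 1011 → c = 10010000, weight = 2.
  m = 0111 → c = 01110110, weight = 5.
  m = 1111 → c = 00000111, weight = 3.
Tally weights:
  weight 0: 1 codewords.
  weight 2: 1 codewords.
  weight 3: 3 codewords.
  weight 4: 5 codewords.
  weight 5: 4 codewords.
  weight 6: 1 codewords.
  weight 7: 1 codewords.
Minimum distance d = smallest w > 0 with A_w > 0 = 2.
Sanity: Σ A_w = 16 = 2^4 = 16 ✓.


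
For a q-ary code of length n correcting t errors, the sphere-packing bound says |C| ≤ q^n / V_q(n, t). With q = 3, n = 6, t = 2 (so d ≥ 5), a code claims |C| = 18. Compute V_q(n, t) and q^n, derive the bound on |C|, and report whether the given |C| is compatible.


V_q(n, t) = 73, q^n = 729, Hamming bound = 9, |C| = 18 > bound (violated).

Step 1: Compute V_q(n, t) = Σ_{j=0}^2 C(n, j) (q−1)^j.
  j = 0: C(6,0)·(2)^0 = 1·1 = 1.
  j = 1: C(6,1)·(2)^1 = 6·2 = 12.
  j = 2: C(6,2)·(2)^2 = 15·4 = 60.
  V_q(n, t) = 1 + 12 + 60 = 73.
Step 2: q^n = 3^6 = 729.
Step 3: Hamming bound ⌊q^n / V_q(n,t)⌋ = ⌊729/73⌋ = 9.
Step 4: Compare |C| = 18 to 9: violated.
The claimed |C| lies above the Hamming bound, so no 3-ary code of length 6 with d ≥ 5 can have 18 codewords.


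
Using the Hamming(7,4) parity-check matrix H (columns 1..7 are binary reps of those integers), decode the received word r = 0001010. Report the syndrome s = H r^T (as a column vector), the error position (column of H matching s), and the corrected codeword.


s = (0, 1, 0)^T, error position = 2, corrected codeword c = 0101010

Compute s = H r^T mod 2 one row at a time:
  s_1 = 1 + 0 + 1 + 0 = 2 ≡ 0 (mod 2).
  s_2 = 0 + 0 + 1 + 0 = 1 ≡ 1 (mod 2).
  s_3 = 0 + 0 + 0 + 0 = 0 ≡ 0 (mod 2).
s = (0, 1, 0)^T — this equals column 2 of H (binary 010), so error is at position 2.
Correct: flip bit 2 of r = 0001010 to get c = 0101010.


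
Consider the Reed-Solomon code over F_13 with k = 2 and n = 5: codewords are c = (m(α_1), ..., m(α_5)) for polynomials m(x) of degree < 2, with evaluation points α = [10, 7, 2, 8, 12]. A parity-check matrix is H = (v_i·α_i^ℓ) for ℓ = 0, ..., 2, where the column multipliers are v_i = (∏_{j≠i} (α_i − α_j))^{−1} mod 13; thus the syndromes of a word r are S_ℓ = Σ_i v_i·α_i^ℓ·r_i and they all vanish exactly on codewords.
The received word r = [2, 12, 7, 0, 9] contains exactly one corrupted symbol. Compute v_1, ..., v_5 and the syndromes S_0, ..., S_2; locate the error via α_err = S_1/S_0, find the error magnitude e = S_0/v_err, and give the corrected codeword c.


S = (7, 6, 7), error at position 5, error magnitude e = 5, c = [2, 12, 7, 0, 4].

Step 1: column multipliers v_i = (∏_{j≠i}(α_i − α_j))^{−1} mod 13.
  i = 1 (α = 10): (10−7)(10−2)(10−8)(10−12) = 3·8·2·(−2) = −96 ≡ 8, so v_1 = 8^{−1} = 5 (mod 13).
  i = 2 (α = 7): (7−10)(7−2)(7−8)(7−12) = (−3)·5·(−1)·(−5) = −75 ≡ 3, so v_2 = 3^{−1} = 9 (mod 13).
  i = 3 (α = 2): (2−10)(2−7)(2−8)(2−12) = (−8)·(−5)·(−6)·(−10) = 2400 ≡ 8, so v_3 = 8^{−1} = 5 (mod 13).
  i = 4 (α = 8): (8−10)(8−7)(8−2)(8−12) = (−2)·1·6·(−4) = 48 ≡ 9, so v_4 = 9^{−1} = 3 (mod 13).
  i = 5 (α = 12): (12−10)(12−7)(12−2)(12−8) = 2·5·10·4 = 400 ≡ 10, so v_5 = 10^{−1} = 4 (mod 13).
  v = [5, 9, 5, 3, 4].
Step 2: syndromes of r = [2, 12, 7, 0, 9] (all sums mod 13).
  S_0 = Σ v_i r_i = 5·2 + 9·12 + 5·7 + 3·0 + 4·9 = 189 ≡ 7.
  S_1 = Σ v_i α_i r_i = 5·10·2 + 9·7·12 + 5·2·7 + 3·8·0 + 4·12·9 = 1358 ≡ 6.
  α_i^2 mod 13 = [9, 10, 4, 12, 1].
  S_2 = Σ v_i α_i^2 r_i = 5·9·2 + 9·10·12 + 5·4·7 + 3·12·0 + 4·1·9 = 1346 ≡ 7.
  S = (7, 6, 7) ≠ 0, so r is not a codeword (an error is present).
Step 3: locate the error. For a single error e at position i, S_ℓ = v_i·e·α_i^ℓ, so α_err = S_1/S_0.
  S_0^{−1} = 7^{−1} = 2 (mod 13), so α_err = 6·2 = 12 ≡ 12 = α_5. Error position i = 5.
  Consistency check: S_2/S_1 = 7·11 = 77 ≡ 12 = α_err ✓ (single-error assumption holds).
Step 4: error magnitude e = S_0/v_5 = S_0·∏_{j≠5}(α_5 − α_j) = 7·10 = 70 ≡ 5 (mod 13).
Step 5: correct position 5: c_5 = r_5 − e = 9 − 5 ≡ 4 (mod 13). Hence c = [2, 12, 7, 0, 4].
  Check: interpolating c through the α_i gives m(x) = 5 + 1·x (degree < 2) with m(α_i) = c_i for every i, so c is indeed a codeword.


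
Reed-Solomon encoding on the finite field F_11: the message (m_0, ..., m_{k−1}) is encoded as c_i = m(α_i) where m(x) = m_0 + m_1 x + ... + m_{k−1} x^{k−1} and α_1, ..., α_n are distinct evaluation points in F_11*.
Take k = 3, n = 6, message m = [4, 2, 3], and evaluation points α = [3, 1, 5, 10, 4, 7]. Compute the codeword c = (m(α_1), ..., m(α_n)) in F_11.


c = [4, 9, 1, 5, 5, 0]

Message polynomial: m(x) = 4 + 2·x + 3·x^2 (mod 11).
For each evaluation point α_i, compute m(α_i) mod 11:
  α_1 = 3: Horner steps 3 → 0 → 4, so m(3) = 4.
  α_2 = 1: Horner steps 3 → 5 → 9, so m(1) = 9.
  α_3 = 5: Horner steps 3 → 6 → 1, so m(5) = 1.
  α_4 = 10: Horner steps 3 → 10 → 5, so m(10) = 5.
  α_5 = 4: Horner steps 3 → 3 → 5, so m(4) = 5.
  α_6 = 7: Horner steps 3 → 1 → 0, so m(7) = 0.
Codeword c = [4, 9, 1, 5, 5, 0] ∈ F_11^6.


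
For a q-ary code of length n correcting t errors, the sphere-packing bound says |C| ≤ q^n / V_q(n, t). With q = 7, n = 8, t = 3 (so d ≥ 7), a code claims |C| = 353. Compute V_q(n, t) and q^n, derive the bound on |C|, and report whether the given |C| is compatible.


V_q(n, t) = 13153, q^n = 5764801, Hamming bound = 438, |C| = 353 ≤ bound (satisfied).

Step 1: Compute V_q(n, t) = Σ_{j=0}^3 C(n, j) (q−1)^j.
  j = 0: C(8,0)·(6)^0 = 1·1 = 1.
  j = 1: C(8,1)·(6)^1 = 8·6 = 48.
  j = 2: C(8,2)·(6)^2 = 28·36 = 1008.
  j = 3: C(8,3)·(6)^3 = 56·216 = 12096.
  V_q(n, t) = 1 + 48 + 1008 + 12096 = 13153.
Step 2: q^n = 7^8 = 5764801.
Step 3: Hamming bound ⌊q^n / V_q(n,t)⌋ = ⌊5764801/13153⌋ = 438.
Step 4: Compare |C| = 353 to 438: satisfied.
The claimed |C| lies below the Hamming bound.


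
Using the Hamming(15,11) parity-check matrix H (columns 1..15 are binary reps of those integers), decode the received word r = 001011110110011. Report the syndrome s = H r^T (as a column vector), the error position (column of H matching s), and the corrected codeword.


s = (1, 1, 1, 1)^T, error position = 15, corrected codeword c = 001011110110010

Compute s = H r^T mod 2 one row at a time:
  s_1 = 1 + 0 + 1 + 1 + 0 + 0 + 1 + 1 = 5 ≡ 1 (mod 2).
  s_2 = 0 + 1 + 1 + 1 + 0 + 0 + 1 + 1 = 5 ≡ 1 (mod 2).
  s_3 = 0 + 1 + 1 + 1 + 1 + 1 + 1 + 1 = 7 ≡ 1 (mod 2).
  s_4 = 0 + 1 + 1 + 1 + 0 + 1 + 0 + 1 = 5 ≡ 1 (mod 2).
s = (1, 1, 1, 1)^T — this equals column 15 of H (binary 1111), so error is at position 15.
Correct: flip bit 15 of r = 001011110110011 to get c = 001011110110010.


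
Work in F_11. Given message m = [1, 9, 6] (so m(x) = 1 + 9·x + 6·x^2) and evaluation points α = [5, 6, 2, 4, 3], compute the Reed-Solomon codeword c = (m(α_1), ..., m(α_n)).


c = [9, 7, 10, 1, 5]

Message polynomial: m(x) = 1 + 9·x + 6·x^2 (mod 11).
For each evaluation point α_i, compute m(α_i) mod 11:
  α_1 = 5: Horner steps 6 → 6 → 9, so m(5) = 9.
  α_2 = 6: Horner steps 6 → 1 → 7, so m(6) = 7.
  α_3 = 2: Horner steps 6 → 10 → 10, so m(2) = 10.
  α_4 = 4: Horner steps 6 → 0 → 1, so m(4) = 1.
  α_5 = 3: Horner steps 6 → 5 → 5, so m(3) = 5.
Codeword c = [9, 7, 10, 1, 5] ∈ F_11^5.


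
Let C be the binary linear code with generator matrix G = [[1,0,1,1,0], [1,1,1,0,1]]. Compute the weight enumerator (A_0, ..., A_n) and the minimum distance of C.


Weight distribution: A_0 = 1, A_3 = 2, A_4 = 1. Minimum distance d = 3.

Enumerate all 2^2 = 4 messages m ∈ F_2^2.
For each, compute codeword c = mG in F_2^5, then tally its weight.
  m = 00 → c = 00000, weight = 0.
  m = 10 → c = 10110, weight = 3.
  m = 01 → c = 11101, weight = 4.
  m = 11 → c = 01011, weight = 3.
Tally weights:
  weight 0: 1 codewords.
  weight 3: 2 codewords.
  weight 4: 1 codewords.
Minimum distance d = smallest w > 0 with A_w > 0 = 3.
Sanity: Σ A_w = 4 = 2^2 = 4 ✓.


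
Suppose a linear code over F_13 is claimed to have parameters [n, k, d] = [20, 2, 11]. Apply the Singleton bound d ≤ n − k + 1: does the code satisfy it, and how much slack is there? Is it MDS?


Singleton RHS = n − k + 1 = 19, slack = 8, bound satisfied, not MDS.

Singleton bound: d ≤ n − k + 1.
Here n = 20, k = 2, so n − k + 1 = 19.
Given d = 11, check d ≤ 19: YES.
Slack = (n − k + 1) − d = 8.
The code is NOT MDS (slack = 8 > 0).
Description: the claimed parameters are [20, 2, 11]_13; such a code would be non-MDS.


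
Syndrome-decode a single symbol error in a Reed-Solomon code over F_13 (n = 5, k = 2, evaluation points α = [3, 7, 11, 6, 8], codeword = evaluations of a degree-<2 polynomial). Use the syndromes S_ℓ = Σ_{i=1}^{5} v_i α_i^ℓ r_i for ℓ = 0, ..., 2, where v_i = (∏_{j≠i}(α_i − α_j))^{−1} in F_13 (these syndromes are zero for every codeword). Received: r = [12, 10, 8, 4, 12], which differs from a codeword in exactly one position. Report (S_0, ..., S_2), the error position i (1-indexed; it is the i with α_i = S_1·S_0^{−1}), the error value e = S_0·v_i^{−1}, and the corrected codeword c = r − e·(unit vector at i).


S = (1, 8, 12), error at position 5, error magnitude e = 9, c = [12, 10, 8, 4, 3].

Step 1: column multipliers v_i = (∏_{j≠i}(α_i − α_j))^{−1} mod 13.
  i = 1 (α = 3): (3−7)(3−11)(3−6)(3−8) = (−4)·(−8)·(−3)·(−5) = 480 ≡ 12, so v_1 = 12^{−1} = 12 (mod 13).
  i = 2 (α = 7): (7−3)(7−11)(7−6)(7−8) = 4·(−4)·1·(−1) = 16 ≡ 3, so v_2 = 3^{−1} = 9 (mod 13).
  i = 3 (α = 11): (11−3)(11−7)(11−6)(11−8) = 8·4·5·3 = 480 ≡ 12, so v_3 = 12^{−1} = 12 (mod 13).
  i = 4 (α = 6): (6−3)(6−7)(6−11)(6−8) = 3·(−1)·(−5)·(−2) = −30 ≡ 9, so v_4 = 9^{−1} = 3 (mod 13).
  i = 5 (α = 8): (8−3)(8−7)(8−11)(8−6) = 5·1·(−3)·2 = −30 ≡ 9, so v_5 = 9^{−1} = 3 (mod 13).
  v = [12, 9, 12, 3, 3].
Step 2: syndromes of r = [12, 10, 8, 4, 12] (all sums mod 13).
  S_0 = Σ v_i r_i = 12·12 + 9·10 + 12·8 + 3·4 + 3·12 = 378 ≡ 1.
  S_1 = Σ v_i α_i r_i = 12·3·12 + 9·7·10 + 12·11·8 + 3·6·4 + 3·8·12 = 2478 ≡ 8.
  α_i^2 mod 13 = [9, 10, 4, 10, 12].
  S_2 = Σ v_i α_i^2 r_i = 12·9·12 + 9·10·10 + 12·4·8 + 3·10·4 + 3·12·12 = 3132 ≡ 12.
  S = (1, 8, 12) ≠ 0, so r is not a codeword (an error is present).
Step 3: locate the error. For a single error e at position i, S_ℓ = v_i·e·α_i^ℓ, so α_err = S_1/S_0.
  S_0^{−1} = 1^{−1} = 1 (mod 13), so α_err = 8·1 = 8 ≡ 8 = α_5. Error position i = 5.
  Consistency check: S_2/S_1 = 12·5 = 60 ≡ 8 = α_err ✓ (single-error assumption holds).
Step 4: error magnitude e = S_0/v_5 = S_0·∏_{j≠5}(α_5 − α_j) = 1·9 = 9 ≡ 9 (mod 13).
Step 5: correct position 5: c_5 = r_5 − e = 12 − 9 ≡ 3 (mod 13). Hence c = [12, 10, 8, 4, 3].
  Check: interpolating c through the α_i gives m(x) = 7 + 6·x (degree < 2) with m(α_i) = c_i for every i, so c is indeed a codeword.


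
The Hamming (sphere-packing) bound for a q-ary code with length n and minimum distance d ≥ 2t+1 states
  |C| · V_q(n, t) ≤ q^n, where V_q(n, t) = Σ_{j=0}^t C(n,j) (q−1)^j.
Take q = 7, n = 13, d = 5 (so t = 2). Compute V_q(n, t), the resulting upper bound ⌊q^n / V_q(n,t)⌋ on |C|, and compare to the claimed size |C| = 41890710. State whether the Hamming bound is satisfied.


V_q(n, t) = 2887, q^n = 96889010407, Hamming bound = 33560446, |C| = 41890710 > bound (violated).

Step 1: Compute V_q(n, t) = Σ_{j=0}^2 C(n, j) (q−1)^j.
  j = 0: C(13,0)·(6)^0 = 1·1 = 1.
  j = 1: C(13,1)·(6)^1 = 13·6 = 78.
  j = 2: C(13,2)·(6)^2 = 78·36 = 2808.
  V_q(n, t) = 1 + 78 + 2808 = 2887.
Step 2: q^n = 7^13 = 96889010407.
Step 3: Hamming bound ⌊q^n / V_q(n,t)⌋ = ⌊96889010407/2887⌋ = 33560446.
Step 4: Compare |C| = 41890710 to 33560446: violated.
The claimed |C| lies above the Hamming bound, so no 7-ary code of length 13 with d ≥ 5 can have 41890710 codewords.


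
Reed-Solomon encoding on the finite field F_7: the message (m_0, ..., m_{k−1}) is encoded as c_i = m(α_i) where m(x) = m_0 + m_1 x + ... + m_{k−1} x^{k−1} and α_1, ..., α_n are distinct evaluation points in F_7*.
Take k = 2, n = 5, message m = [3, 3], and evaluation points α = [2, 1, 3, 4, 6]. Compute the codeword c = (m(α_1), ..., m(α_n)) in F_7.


c = [2, 6, 5, 1, 0]

Message polynomial: m(x) = 3 + 3·x (mod 7).
For each evaluation point α_i, compute m(α_i) mod 7:
  α_1 = 2: Horner steps 3 → 2, so m(2) = 2.
  α_2 = 1: Horner steps 3 → 6, so m(1) = 6.
  α_3 = 3: Horner steps 3 → 5, so m(3) = 5.
  α_4 = 4: Horner steps 3 → 1, so m(4) = 1.
  α_5 = 6: Horner steps 3 → 0, so m(6) = 0.
Codeword c = [2, 6, 5, 1, 0] ∈ F_7^5.


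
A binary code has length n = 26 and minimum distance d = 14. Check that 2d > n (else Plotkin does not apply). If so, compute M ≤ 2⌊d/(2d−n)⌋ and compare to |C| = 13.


Plotkin bound M ≤ 14; given |C| = 13 ≤ bound (satisfied).

Check applicability: 2d = 28, n = 26.
2d − n = 2 > 0, so Plotkin applies.
Compute d/(2d−n) = 14/2 ≈ 7.0000.
⌊d/(2d−n)⌋ = 7.
Plotkin bound: M ≤ 2·7 = 14.
Given |C| = 13, check: satisfied.
This |C| is below the Plotkin bound.


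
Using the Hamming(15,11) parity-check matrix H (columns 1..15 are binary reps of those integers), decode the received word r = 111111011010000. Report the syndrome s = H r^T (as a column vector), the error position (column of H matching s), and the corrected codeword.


s = (1, 1, 0, 1)^T, error position = 13, corrected codeword c = 111111011010100

Compute s = H r^T mod 2 one row at a time:
  s_1 = 1 + 1 + 0 + 1 + 0 + 0 + 0 + 0 = 3 ≡ 1 (mod 2).
  s_2 = 1 + 1 + 1 + 0 + 0 + 0 + 0 + 0 = 3 ≡ 1 (mod 2).
  s_3 = 1 + 1 + 1 + 0 + 0 + 1 + 0 + 0 = 4 ≡ 0 (mod 2).
  s_4 = 1 + 1 + 1 + 0 + 1 + 1 + 0 + 0 = 5 ≡ 1 (mod 2).
s = (1, 1, 0, 1)^T — this equals column 13 of H (binary 1101), so error is at position 13.
Correct: flip bit 13 of r = 111111011010000 to get c = 111111011010100.


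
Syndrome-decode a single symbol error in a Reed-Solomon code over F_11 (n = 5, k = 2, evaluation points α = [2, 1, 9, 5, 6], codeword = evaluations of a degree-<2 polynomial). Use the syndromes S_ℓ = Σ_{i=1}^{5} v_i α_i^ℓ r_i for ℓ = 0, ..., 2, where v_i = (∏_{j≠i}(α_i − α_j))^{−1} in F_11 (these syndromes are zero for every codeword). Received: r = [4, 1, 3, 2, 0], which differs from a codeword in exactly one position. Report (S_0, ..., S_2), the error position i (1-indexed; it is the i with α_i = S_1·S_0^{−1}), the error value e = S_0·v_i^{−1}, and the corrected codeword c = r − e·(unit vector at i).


S = (1, 6, 3), error at position 5, error magnitude e = 6, c = [4, 1, 3, 2, 5].

Step 1: column multipliers v_i = (∏_{j≠i}(α_i − α_j))^{−1} mod 11.
  i = 1 (α = 2): (2−1)(2−9)(2−5)(2−6) = 1·(−7)·(−3)·(−4) = −84 ≡ 4, so v_1 = 4^{−1} = 3 (mod 11).
  i = 2 (α = 1): (1−2)(1−9)(1−5)(1−6) = (−1)·(−8)·(−4)·(−5) = 160 ≡ 6, so v_2 = 6^{−1} = 2 (mod 11).
  i = 3 (α = 9): (9−2)(9−1)(9−5)(9−6) = 7·8·4·3 = 672 ≡ 1, so v_3 = 1^{−1} = 1 (mod 11).
  i = 4 (α = 5): (5−2)(5−1)(5−9)(5−6) = 3·4·(−4)·(−1) = 48 ≡ 4, so v_4 = 4^{−1} = 3 (mod 11).
  i = 5 (α = 6): (6−2)(6−1)(6−9)(6−5) = 4·5·(−3)·1 = −60 ≡ 6, so v_5 = 6^{−1} = 2 (mod 11).
  v = [3, 2, 1, 3, 2].
Step 2: syndromes of r = [4, 1, 3, 2, 0] (all sums mod 11).
  S_0 = Σ v_i r_i = 3·4 + 2·1 + 1·3 + 3·2 + 2·0 = 23 ≡ 1.
  S_1 = Σ v_i α_i r_i = 3·2·4 + 2·1·1 + 1·9·3 + 3·5·2 + 2·6·0 = 83 ≡ 6.
  α_i^2 mod 11 = [4, 1, 4, 3, 3].
  S_2 = Σ v_i α_i^2 r_i = 3·4·4 + 2·1·1 + 1·4·3 + 3·3·2 + 2·3·0 = 80 ≡ 3.
  S = (1, 6, 3) ≠ 0, so r is not a codeword (an error is present).
Step 3: locate the error. For a single error e at position i, S_ℓ = v_i·e·α_i^ℓ, so α_err = S_1/S_0.
  S_0^{−1} = 1^{−1} = 1 (mod 11), so α_err = 6·1 = 6 ≡ 6 = α_5. Error position i = 5.
  Consistency check: S_2/S_1 = 3·2 = 6 ≡ 6 = α_err ✓ (single-error assumption holds).
Step 4: error magnitude e = S_0/v_5 = S_0·∏_{j≠5}(α_5 − α_j) = 1·6 = 6 ≡ 6 (mod 11).
Step 5: correct position 5: c_5 = r_5 − e = 0 − 6 ≡ 5 (mod 11). Hence c = [4, 1, 3, 2, 5].
  Check: interpolating c through the α_i gives m(x) = 9 + 3·x (degree < 2) with m(α_i) = c_i for every i, so c is indeed a codeword.


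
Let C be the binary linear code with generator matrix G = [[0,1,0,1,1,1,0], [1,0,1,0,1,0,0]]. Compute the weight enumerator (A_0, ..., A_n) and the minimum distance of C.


Weight distribution: A_0 = 1, A_3 = 1, A_4 = 1, A_5 = 1. Minimum distance d = 3.

Enumerate all 2^2 = 4 messages m ∈ F_2^2.
For each, compute codeword c = mG in F_2^7, then tally its weight.
  m = 00 → c = 0000000, weight = 0.
  m = 10 → c = 0101110, weight = 4.
  m = 01 → c = 1010100, weight = 3.
  m = 11 → c = 1111010, weight = 5.
Tally weights:
  weight 0: 1 codewords.
  weight 3: 1 codewords.
  weight 4: 1 codewords.
  weight 5: 1 codewords.
Minimum distance d = smallest w > 0 with A_w > 0 = 3.
Sanity: Σ A_w = 4 = 2^2 = 4 ✓.


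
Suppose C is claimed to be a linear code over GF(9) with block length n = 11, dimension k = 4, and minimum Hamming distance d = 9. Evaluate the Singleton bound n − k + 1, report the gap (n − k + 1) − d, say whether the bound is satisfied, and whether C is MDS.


Singleton RHS = n − k + 1 = 8, slack = -1, bound violated (no such code; not MDS).

Singleton bound: d ≤ n − k + 1.
Here n = 11, k = 4, so n − k + 1 = 8.
Given d = 9, check d ≤ 8: NO.
Slack = (n − k + 1) − d = -1.
The slack is negative: d = 9 exceeds n − k + 1 = 8 by 1, so the Singleton bound is violated and no linear [11, 4, 9]_9 code can exist. In particular it is not MDS (MDS requires d = n − k + 1 exactly).
Description: the claimed parameters are [11, 4, 9]_9; such a code would be impossible (violates the Singleton bound).


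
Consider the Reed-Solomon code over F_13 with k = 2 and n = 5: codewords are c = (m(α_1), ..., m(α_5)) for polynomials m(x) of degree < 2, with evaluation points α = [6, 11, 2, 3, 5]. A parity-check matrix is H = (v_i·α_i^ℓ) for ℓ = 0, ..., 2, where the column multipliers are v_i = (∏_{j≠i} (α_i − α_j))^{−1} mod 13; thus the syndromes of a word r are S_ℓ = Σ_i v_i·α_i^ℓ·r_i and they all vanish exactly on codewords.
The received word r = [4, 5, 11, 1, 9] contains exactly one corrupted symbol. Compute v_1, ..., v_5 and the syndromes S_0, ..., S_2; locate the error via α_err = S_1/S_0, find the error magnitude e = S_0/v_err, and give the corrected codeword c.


S = (2, 6, 5), error at position 4, error magnitude e = 8, c = [4, 5, 11, 6, 9].

Step 1: column multipliers v_i = (∏_{j≠i}(α_i − α_j))^{−1} mod 13.
  i = 1 (α = 6): (6−11)(6−2)(6−3)(6−5) = (−5)·4·3·1 = −60 ≡ 5, so v_1 = 5^{−1} = 8 (mod 13).
  i = 2 (α = 11): (11−6)(11−2)(11−3)(11−5) = 5·9·8·6 = 2160 ≡ 2, so v_2 = 2^{−1} = 7 (mod 13).
  i = 3 (α = 2): (2−6)(2−11)(2−3)(2−5) = (−4)·(−9)·(−1)·(−3) = 108 ≡ 4, so v_3 = 4^{−1} = 10 (mod 13).
  i = 4 (α = 3): (3−6)(3−11)(3−2)(3−5) = (−3)·(−8)·1·(−2) = −48 ≡ 4, so v_4 = 4^{−1} = 10 (mod 13).
  i = 5 (α = 5): (5−6)(5−11)(5−2)(5−3) = (−1)·(−6)·3·2 = 36 ≡ 10, so v_5 = 10^{−1} = 4 (mod 13).
  v = [8, 7, 10, 10, 4].
Step 2: syndromes of r = [4, 5, 11, 1, 9] (all sums mod 13).
  S_0 = Σ v_i r_i = 8·4 + 7·5 + 10·11 + 10·1 + 4·9 = 223 ≡ 2.
  S_1 = Σ v_i α_i r_i = 8·6·4 + 7·11·5 + 10·2·11 + 10·3·1 + 4·5·9 = 1007 ≡ 6.
  α_i^2 mod 13 = [10, 4, 4, 9, 12].
  S_2 = Σ v_i α_i^2 r_i = 8·10·4 + 7·4·5 + 10·4·11 + 10·9·1 + 4·12·9 = 1422 ≡ 5.
  S = (2, 6, 5) ≠ 0, so r is not a codeword (an error is present).
Step 3: locate the error. For a single error e at position i, S_ℓ = v_i·e·α_i^ℓ, so α_err = S_1/S_0.
  S_0^{−1} = 2^{−1} = 7 (mod 13), so α_err = 6·7 = 42 ≡ 3 = α_4. Error position i = 4.
  Consistency check: S_2/S_1 = 5·11 = 55 ≡ 3 = α_err ✓ (single-error assumption holds).
Step 4: error magnitude e = S_0/v_4 = S_0·∏_{j≠4}(α_4 − α_j) = 2·4 = 8 ≡ 8 (mod 13).
Step 5: correct position 4: c_4 = r_4 − e = 1 − 8 ≡ 6 (mod 13). Hence c = [4, 5, 11, 6, 9].
  Check: interpolating c through the α_i gives m(x) = 8 + 8·x (degree < 2) with m(α_i) = c_i for every i, so c is indeed a codeword.


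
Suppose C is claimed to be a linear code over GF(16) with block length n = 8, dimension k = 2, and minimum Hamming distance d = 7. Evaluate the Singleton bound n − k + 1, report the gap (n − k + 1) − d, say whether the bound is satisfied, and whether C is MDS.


Singleton RHS = n − k + 1 = 7, slack = 0, bound satisfied, MDS.

Singleton bound: d ≤ n − k + 1.
Here n = 8, k = 2, so n − k + 1 = 7.
Given d = 7, check d ≤ 7: YES.
Slack = (n − k + 1) − d = 0.
The code is MDS (slack = 0).
Description: the claimed parameters are [8, 2, 7]_16; such a code would be MDS (meets Singleton bound).


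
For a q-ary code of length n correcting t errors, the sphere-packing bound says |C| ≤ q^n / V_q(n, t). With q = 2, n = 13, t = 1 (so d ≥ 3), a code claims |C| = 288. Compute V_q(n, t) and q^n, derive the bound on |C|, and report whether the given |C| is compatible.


V_q(n, t) = 14, q^n = 8192, Hamming bound = 585, |C| = 288 ≤ bound (satisfied).

Step 1: Compute V_q(n, t) = Σ_{j=0}^1 C(n, j) (q−1)^j.
  j = 0: C(13,0)·(1)^0 = 1·1 = 1.
  j = 1: C(13,1)·(1)^1 = 13·1 = 13.
  V_q(n, t) = 1 + 13 = 14.
Step 2: q^n = 2^13 = 8192.
Step 3: Hamming bound ⌊q^n / V_q(n,t)⌋ = ⌊8192/14⌋ = 585.
Step 4: Compare |C| = 288 to 585: satisfied.
The claimed |C| lies below the Hamming bound.


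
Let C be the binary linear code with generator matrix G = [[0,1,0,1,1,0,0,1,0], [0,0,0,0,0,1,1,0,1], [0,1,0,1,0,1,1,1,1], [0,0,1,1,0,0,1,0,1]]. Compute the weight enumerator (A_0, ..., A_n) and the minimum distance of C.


Weight distribution: A_0 = 1, A_1 = 1, A_3 = 3, A_4 = 5, A_5 = 3, A_6 = 2, A_7 = 1. Minimum distance d = 1.

Enumerate all 2^4 = 16 messages m ∈ F_2^4.
For each, compute codeword c = mG in F_2^9, then tally its weight.
  m = 0000 → c = 000000000, weight = 0.
  m = 1000 → c = 010110010, weight = 4.
  m = 0100 → c = 000001101, weight = 3.
  m = 1100 → c = 010111111, weight = 7.
  m = 0010 → c = 010101111, weight = 6.
  m = 1010 → c = 000011101, weight = 4.
  m = 0110 → c = 010100010, weight = 3.
  m = 1110 → c = 000010000, weight = 1.
  m = 0001 → c = 001100101, weight = 4.
  m = 1001 → c = 011010111, weight = 6.
  m = 0101 → c = 001101000, weight = 3.
  m = 1101 → c = 011011010, weight = 5.
  m = 0011 → c = 011001010, weight = 4.
  m = 1011 → c = 001111000, weight = 4.
  m = 0111 → c = 011000111, weight = 5.
  m = 1111 → c = 001110101, weight = 5.
Tally weights:
  weight 0: 1 codewords.
  weight 1: 1 codewords.
  weight 3: 3 codewords.
  weight 4: 5 codewords.
  weight 5: 3 codewords.
  weight 6: 2 codewords.
  weight 7: 1 codewords.
Minimum distance d = smallest w > 0 with A_w > 0 = 1.
Sanity: Σ A_w = 16 = 2^4 = 16 ✓.


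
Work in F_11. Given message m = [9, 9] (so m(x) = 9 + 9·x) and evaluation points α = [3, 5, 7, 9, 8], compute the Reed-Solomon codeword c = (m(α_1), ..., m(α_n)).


c = [3, 10, 6, 2, 4]

Message polynomial: m(x) = 9 + 9·x (mod 11).
For each evaluation point α_i, compute m(α_i) mod 11:
  α_1 = 3: Horner steps 9 → 3, so m(3) = 3.
  α_2 = 5: Horner steps 9 → 10, so m(5) = 10.
  α_3 = 7: Horner steps 9 → 6, so m(7) = 6.
  α_4 = 9: Horner steps 9 → 2, so m(9) = 2.
  α_5 = 8: Horner steps 9 → 4, so m(8) = 4.
Codeword c = [3, 10, 6, 2, 4] ∈ F_11^5.


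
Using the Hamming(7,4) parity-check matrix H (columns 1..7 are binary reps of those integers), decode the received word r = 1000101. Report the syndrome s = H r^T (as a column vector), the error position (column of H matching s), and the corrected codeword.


s = (0, 1, 1)^T, error position = 3, corrected codeword c = 1010101

Compute s = H r^T mod 2 one row at a time:
  s_1 = 0 + 1 + 0 + 1 = 2 ≡ 0 (mod 2).
  s_2 = 0 + 0 + 0 + 1 = 1 ≡ 1 (mod 2).
  s_3 = 1 + 0 + 1 + 1 = 3 ≡ 1 (mod 2).
s = (0, 1, 1)^T — this equals column 3 of H (binary 011), so error is at position 3.
Correct: flip bit 3 of r = 1000101 to get c = 1010101.


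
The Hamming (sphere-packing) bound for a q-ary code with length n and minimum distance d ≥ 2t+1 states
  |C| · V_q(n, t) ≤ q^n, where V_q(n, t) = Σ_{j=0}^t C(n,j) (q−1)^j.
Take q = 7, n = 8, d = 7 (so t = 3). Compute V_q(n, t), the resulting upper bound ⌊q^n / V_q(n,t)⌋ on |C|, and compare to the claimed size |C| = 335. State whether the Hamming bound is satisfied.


V_q(n, t) = 13153, q^n = 5764801, Hamming bound = 438, |C| = 335 ≤ bound (satisfied).

Step 1: Compute V_q(n, t) = Σ_{j=0}^3 C(n, j) (q−1)^j.
  j = 0: C(8,0)·(6)^0 = 1·1 = 1.
  j = 1: C(8,1)·(6)^1 = 8·6 = 48.
  j = 2: C(8,2)·(6)^2 = 28·36 = 1008.
  j = 3: C(8,3)·(6)^3 = 56·216 = 12096.
  V_q(n, t) = 1 + 48 + 1008 + 12096 = 13153.
Step 2: q^n = 7^8 = 5764801.
Step 3: Hamming bound ⌊q^n / V_q(n,t)⌋ = ⌊5764801/13153⌋ = 438.
Step 4: Compare |C| = 335 to 438: satisfied.
The claimed |C| lies below the Hamming bound.


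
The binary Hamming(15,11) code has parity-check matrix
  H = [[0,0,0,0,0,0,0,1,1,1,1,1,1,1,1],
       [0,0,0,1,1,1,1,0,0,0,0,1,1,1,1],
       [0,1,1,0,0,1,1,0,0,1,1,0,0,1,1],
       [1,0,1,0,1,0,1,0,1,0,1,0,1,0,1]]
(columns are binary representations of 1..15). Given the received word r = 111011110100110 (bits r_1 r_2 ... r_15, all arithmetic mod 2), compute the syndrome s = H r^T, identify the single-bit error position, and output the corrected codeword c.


s = (0, 1, 0, 1)^T, error position = 5, corrected codeword c = 111001110100110

Compute s = H r^T mod 2 one row at a time:
  s_1 = 1 + 0 + 1 + 0 + 0 + 1 + 1 + 0 = 4 ≡ 0 (mod 2).
  s_2 = 0 + 1 + 1 + 1 + 0 + 1 + 1 + 0 = 5 ≡ 1 (mod 2).
  s_3 = 1 + 1 + 1 + 1 + 1 + 0 + 1 + 0 = 6 ≡ 0 (mod 2).
  s_4 = 1 + 1 + 1 + 1 + 0 + 0 + 1 + 0 = 5 ≡ 1 (mod 2).
s = (0, 1, 0, 1)^T — this equals column 5 of H (binary 0101), so error is at position 5.
Correct: flip bit 5 of r = 111011110100110 to get c = 111001110100110.


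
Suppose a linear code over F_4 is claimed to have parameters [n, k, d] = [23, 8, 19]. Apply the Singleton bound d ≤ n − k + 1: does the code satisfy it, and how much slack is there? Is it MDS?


Singleton RHS = n − k + 1 = 16, slack = -3, bound violated (no such code; not MDS).

Singleton bound: d ≤ n − k + 1.
Here n = 23, k = 8, so n − k + 1 = 16.
Given d = 19, check d ≤ 16: NO.
Slack = (n − k + 1) − d = -3.
The slack is negative: d = 19 exceeds n − k + 1 = 16 by 3, so the Singleton bound is violated and no linear [23, 8, 19]_4 code can exist. In particular it is not MDS (MDS requires d = n − k + 1 exactly).
Description: the claimed parameters are [23, 8, 19]_4; such a code would be impossible (violates the Singleton bound).


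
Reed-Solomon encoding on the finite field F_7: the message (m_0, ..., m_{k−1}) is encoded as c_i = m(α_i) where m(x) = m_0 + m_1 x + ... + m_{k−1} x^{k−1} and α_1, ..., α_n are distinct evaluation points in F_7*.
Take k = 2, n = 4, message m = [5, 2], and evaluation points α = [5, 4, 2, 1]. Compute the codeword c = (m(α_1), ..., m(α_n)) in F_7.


c = [1, 6, 2, 0]

Message polynomial: m(x) = 5 + 2·x (mod 7).
For each evaluation point α_i, compute m(α_i) mod 7:
  α_1 = 5: Horner steps 2 → 1, so m(5) = 1.
  α_2 = 4: Horner steps 2 → 6, so m(4) = 6.
  α_3 = 2: Horner steps 2 → 2, so m(2) = 2.
  α_4 = 1: Horner steps 2 → 0, so m(1) = 0.
Codeword c = [1, 6, 2, 0] ∈ F_7^4.


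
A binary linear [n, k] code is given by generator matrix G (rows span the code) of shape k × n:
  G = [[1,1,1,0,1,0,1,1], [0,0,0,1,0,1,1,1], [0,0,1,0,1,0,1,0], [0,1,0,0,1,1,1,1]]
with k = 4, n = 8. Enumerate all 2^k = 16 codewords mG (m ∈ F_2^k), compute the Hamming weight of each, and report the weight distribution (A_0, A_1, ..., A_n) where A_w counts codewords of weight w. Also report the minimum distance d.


Weight distribution: A_0 = 1, A_3 = 4, A_4 = 5, A_5 = 4, A_6 = 2. Minimum distance d = 3.

Enumerate all 2^4 = 16 messages m ∈ F_2^4.
For each, compute codeword c = mG in F_2^8, then tally its weight.
  m = 0000 → c = 00000000, weight = 0.
  m = 1000 → c = 11101011, weight = 6.
  m = 0100 → c = 00010111, weight = 4.
  m = 1100 → c = 11111100, weight = 6.
  m = 0010 → c = 00101010, weight = 3.
  m = 1010 → c = 11000001, weight = 3.
  m = 0110 → c = 00111101, weight = 5.
  m = 1110 → c = 11010110, weight = 5.
  m = 0001 → c = 01001111, weight = 5.
  m = 1001 → c = 10100100, weight = 3.
  m = 0101 → c = 01011000, weight = 3.
  m = 1101 → c = 10110011, weight = 5.
  m = 0011 → c = 01100101, weight = 4.
  m = 1011 → c = 10001110, weight = 4.
  m = 0111 → c = 01110010, weight = 4.
  m = 1111 → c = 10011001, weight = 4.
Tally weights:
  weight 0: 1 codewords.
  weight 3: 4 codewords.
  weight 4: 5 codewords.
  weight 5: 4 codewords.
  weight 6: 2 codewords.
Minimum distance d = smallest w > 0 with A_w > 0 = 3.
Sanity: Σ A_w = 16 = 2^4 = 16 ✓.


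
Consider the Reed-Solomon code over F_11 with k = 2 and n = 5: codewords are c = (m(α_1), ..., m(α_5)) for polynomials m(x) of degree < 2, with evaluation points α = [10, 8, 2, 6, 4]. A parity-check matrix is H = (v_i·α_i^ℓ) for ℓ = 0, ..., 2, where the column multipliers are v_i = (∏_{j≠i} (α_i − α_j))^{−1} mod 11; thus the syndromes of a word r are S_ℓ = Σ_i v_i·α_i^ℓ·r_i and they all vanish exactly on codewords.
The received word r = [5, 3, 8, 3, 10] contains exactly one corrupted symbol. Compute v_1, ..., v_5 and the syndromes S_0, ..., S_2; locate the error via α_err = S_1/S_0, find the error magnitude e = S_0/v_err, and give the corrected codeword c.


S = (10, 5, 8), error at position 4, error magnitude e = 2, c = [5, 3, 8, 1, 10].

Step 1: column multipliers v_i = (∏_{j≠i}(α_i − α_j))^{−1} mod 11.
  i = 1 (α = 10): (10−8)(10−2)(10−6)(10−4) = 2·8·4·6 = 384 ≡ 10, so v_1 = 10^{−1} = 10 (mod 11).
  i = 2 (α = 8): (8−10)(8−2)(8−6)(8−4) = (−2)·6·2·4 = −96 ≡ 3, so v_2 = 3^{−1} = 4 (mod 11).
  i = 3 (α = 2): (2−10)(2−8)(2−6)(2−4) = (−8)·(−6)·(−4)·(−2) = 384 ≡ 10, so v_3 = 10^{−1} = 10 (mod 11).
  i = 4 (α = 6): (6−10)(6−8)(6−2)(6−4) = (−4)·(−2)·4·2 = 64 ≡ 9, so v_4 = 9^{−1} = 5 (mod 11).
  i = 5 (α = 4): (4−10)(4−8)(4−2)(4−6) = (−6)·(−4)·2·(−2) = −96 ≡ 3, so v_5 = 3^{−1} = 4 (mod 11).
  v = [10, 4, 10, 5, 4].
Step 2: syndromes of r = [5, 3, 8, 3, 10] (all sums mod 11).
  S_0 = Σ v_i r_i = 10·5 + 4·3 + 10·8 + 5·3 + 4·10 = 197 ≡ 10.
  S_1 = Σ v_i α_i r_i = 10·10·5 + 4·8·3 + 10·2·8 + 5·6·3 + 4·4·10 = 1006 ≡ 5.
  α_i^2 mod 11 = [1, 9, 4, 3, 5].
  S_2 = Σ v_i α_i^2 r_i = 10·1·5 + 4·9·3 + 10·4·8 + 5·3·3 + 4·5·10 = 723 ≡ 8.
  S = (10, 5, 8) ≠ 0, so r is not a codeword (an error is present).
Step 3: locate the error. For a single error e at position i, S_ℓ = v_i·e·α_i^ℓ, so α_err = S_1/S_0.
  S_0^{−1} = 10^{−1} = 10 (mod 11), so α_err = 5·10 = 50 ≡ 6 = α_4. Error position i = 4.
  Consistency check: S_2/S_1 = 8·9 = 72 ≡ 6 = α_err ✓ (single-error assumption holds).
Step 4: error magnitude e = S_0/v_4 = S_0·∏_{j≠4}(α_4 − α_j) = 10·9 = 90 ≡ 2 (mod 11).
Step 5: correct position 4: c_4 = r_4 − e = 3 − 2 ≡ 1 (mod 11). Hence c = [5, 3, 8, 1, 10].
  Check: interpolating c through the α_i gives m(x) = 6 + 1·x (degree < 2) with m(α_i) = c_i for every i, so c is indeed a codeword.


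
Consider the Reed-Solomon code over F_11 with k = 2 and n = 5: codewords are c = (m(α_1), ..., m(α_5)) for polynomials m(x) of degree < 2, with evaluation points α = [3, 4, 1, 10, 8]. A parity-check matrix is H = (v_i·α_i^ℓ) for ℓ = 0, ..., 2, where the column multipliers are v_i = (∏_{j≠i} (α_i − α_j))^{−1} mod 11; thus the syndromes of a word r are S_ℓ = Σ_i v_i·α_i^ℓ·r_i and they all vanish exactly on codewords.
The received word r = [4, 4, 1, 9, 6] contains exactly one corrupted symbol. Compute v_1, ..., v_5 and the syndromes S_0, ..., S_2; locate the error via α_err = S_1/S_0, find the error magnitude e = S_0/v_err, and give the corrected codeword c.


S = (8, 10, 7), error at position 2, error magnitude e = 4, c = [4, 0, 1, 9, 6].

Step 1: column multipliers v_i = (∏_{j≠i}(α_i − α_j))^{−1} mod 11.
  i = 1 (α = 3): (3−4)(3−1)(3−10)(3−8) = (−1)·2·(−7)·(−5) = −70 ≡ 7, so v_1 = 7^{−1} = 8 (mod 11).
  i = 2 (α = 4): (4−3)(4−1)(4−10)(4−8) = 1·3·(−6)·(−4) = 72 ≡ 6, so v_2 = 6^{−1} = 2 (mod 11).
  i = 3 (α = 1): (1−3)(1−4)(1−10)(1−8) = (−2)·(−3)·(−9)·(−7) = 378 ≡ 4, so v_3 = 4^{−1} = 3 (mod 11).
  i = 4 (α = 10): (10−3)(10−4)(10−1)(10−8) = 7·6·9·2 = 756 ≡ 8, so v_4 = 8^{−1} = 7 (mod 11).
  i = 5 (α = 8): (8−3)(8−4)(8−1)(8−10) = 5·4·7·(−2) = −280 ≡ 6, so v_5 = 6^{−1} = 2 (mod 11).
  v = [8, 2, 3, 7, 2].
Step 2: syndromes of r = [4, 4, 1, 9, 6] (all sums mod 11).
  S_0 = Σ v_i r_i = 8·4 + 2·4 + 3·1 + 7·9 + 2·6 = 118 ≡ 8.
  S_1 = Σ v_i α_i r_i = 8·3·4 + 2·4·4 + 3·1·1 + 7·10·9 + 2·8·6 = 857 ≡ 10.
  α_i^2 mod 11 = [9, 5, 1, 1, 9].
  S_2 = Σ v_i α_i^2 r_i = 8·9·4 + 2·5·4 + 3·1·1 + 7·1·9 + 2·9·6 = 502 ≡ 7.
  S = (8, 10, 7) ≠ 0, so r is not a codeword (an error is present).
Step 3: locate the error. For a single error e at position i, S_ℓ = v_i·e·α_i^ℓ, so α_err = S_1/S_0.
  S_0^{−1} = 8^{−1} = 7 (mod 11), so α_err = 10·7 = 70 ≡ 4 = α_2. Error position i = 2.
  Consistency check: S_2/S_1 = 7·10 = 70 ≡ 4 = α_err ✓ (single-error assumption holds).
Step 4: error magnitude e = S_0/v_2 = S_0·∏_{j≠2}(α_2 − α_j) = 8·6 = 48 ≡ 4 (mod 11).
Step 5: correct position 2: c_2 = r_2 − e = 4 − 4 ≡ 0 (mod 11). Hence c = [4, 0, 1, 9, 6].
  Check: interpolating c through the α_i gives m(x) = 5 + 7·x (degree < 2) with m(α_i) = c_i for every i, so c is indeed a codeword.
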